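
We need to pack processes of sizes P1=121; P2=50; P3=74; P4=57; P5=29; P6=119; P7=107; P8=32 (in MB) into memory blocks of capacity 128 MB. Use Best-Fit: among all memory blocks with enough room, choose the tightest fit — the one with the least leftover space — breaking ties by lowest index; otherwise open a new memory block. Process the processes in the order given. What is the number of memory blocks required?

memory block 1: place P1 (121 MB), 7 MB left
memory block 2: place P2 (50 MB), 78 MB left
memory block 2: place P3 (74 MB), 4 MB left
memory block 3: place P4 (57 MB), 71 MB left
memory block 3: place P5 (29 MB), 42 MB left
memory block 4: place P6 (119 MB), 9 MB left
memory block 5: place P7 (107 MB), 21 MB left
memory block 3: place P8 (32 MB), 10 MB left
Final memory blocks: [121] [50,74] [57,29,32] [119] [107].

5 memory blocks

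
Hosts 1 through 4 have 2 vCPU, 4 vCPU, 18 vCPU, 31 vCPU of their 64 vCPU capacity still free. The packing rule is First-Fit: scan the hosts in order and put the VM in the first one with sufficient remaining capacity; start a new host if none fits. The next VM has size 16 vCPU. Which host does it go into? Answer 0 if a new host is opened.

3

Hosts with room: host 3 (18 vCPU), host 4 (31 vCPU).
The first with room is host 3.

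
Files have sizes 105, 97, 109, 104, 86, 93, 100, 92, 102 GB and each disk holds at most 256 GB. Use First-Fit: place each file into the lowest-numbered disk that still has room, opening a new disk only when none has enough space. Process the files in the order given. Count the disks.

Put 105 GB in disk 1; 151 GB remain.
Put 97 GB in disk 1; 54 GB remain.
Put 109 GB in disk 2; 147 GB remain.
Put 104 GB in disk 2; 43 GB remain.
Put 86 GB in disk 3; 170 GB remain.
Put 93 GB in disk 3; 77 GB remain.
Put 100 GB in disk 4; 156 GB remain.
Put 92 GB in disk 4; 64 GB remain.
Put 102 GB in disk 5; 154 GB remain.
Final disks: [105,97] [109,104] [86,93] [100,92] [102].

5 disks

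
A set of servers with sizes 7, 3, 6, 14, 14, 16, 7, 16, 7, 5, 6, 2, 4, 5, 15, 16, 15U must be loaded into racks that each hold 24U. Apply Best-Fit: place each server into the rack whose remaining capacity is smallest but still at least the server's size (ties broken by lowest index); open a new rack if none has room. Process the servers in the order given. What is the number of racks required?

8

7U → rack 1 (remaining 17U)
3U → rack 1 (remaining 14U)
6U → rack 1 (remaining 8U)
14U → rack 2 (remaining 10U)
14U → rack 3 (remaining 10U)
16U → rack 4 (remaining 8U)
7U → rack 1 (remaining 1U)
16U → rack 5 (remaining 8U)
7U → rack 4 (remaining 1U)
5U → rack 5 (remaining 3U)
6U → rack 2 (remaining 4U)
2U → rack 5 (remaining 1U)
4U → rack 2 (remaining 0U)
5U → rack 3 (remaining 5U)
15U → rack 6 (remaining 9U)
16U → rack 7 (remaining 8U)
15U → rack 8 (remaining 9U)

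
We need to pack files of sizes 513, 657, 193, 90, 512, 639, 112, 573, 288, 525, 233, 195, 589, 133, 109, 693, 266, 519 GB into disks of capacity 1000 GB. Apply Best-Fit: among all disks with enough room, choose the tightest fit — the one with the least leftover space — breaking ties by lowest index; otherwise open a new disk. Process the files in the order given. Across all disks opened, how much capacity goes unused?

Put 513 GB in disk 1; 487 GB remain.
Put 657 GB in disk 2; 343 GB remain.
Put 193 GB in disk 2; 150 GB remain.
Put 90 GB in disk 2; 60 GB remain.
Put 512 GB in disk 3; 488 GB remain.
Put 639 GB in disk 4; 361 GB remain.
Put 112 GB in disk 4; 249 GB remain.
Put 573 GB in disk 5; 427 GB remain.
Put 288 GB in disk 5; 139 GB remain.
Put 525 GB in disk 6; 475 GB remain.
Put 233 GB in disk 4; 16 GB remain.
Put 195 GB in disk 6; 280 GB remain.
Put 589 GB in disk 7; 411 GB remain.
Put 133 GB in disk 5; 6 GB remain.
Put 109 GB in disk 6; 171 GB remain.
Put 693 GB in disk 8; 307 GB remain.
Put 266 GB in disk 8; 41 GB remain.
Put 519 GB in disk 9; 481 GB remain.
9 disks × 1000 GB = 9000 GB; used 6839 GB; unused 2161 GB.

2161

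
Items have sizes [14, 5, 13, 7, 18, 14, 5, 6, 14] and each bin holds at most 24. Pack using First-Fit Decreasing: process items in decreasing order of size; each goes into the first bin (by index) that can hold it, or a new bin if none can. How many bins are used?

Sorted descending: 18, 14, 14, 14, 13, 7, 6, 5, 5.
18 → bin 1 (remaining 6)
14 → bin 2 (remaining 10)
14 → bin 3 (remaining 10)
14 → bin 4 (remaining 10)
13 → bin 5 (remaining 11)
7 → bin 2 (remaining 3)
6 → bin 1 (remaining 0)
5 → bin 3 (remaining 5)
5 → bin 3 (remaining 0)

5 bins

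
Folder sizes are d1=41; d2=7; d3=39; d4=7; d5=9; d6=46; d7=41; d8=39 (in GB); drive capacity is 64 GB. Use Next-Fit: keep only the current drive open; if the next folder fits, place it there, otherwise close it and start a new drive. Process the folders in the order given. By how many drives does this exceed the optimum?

0

Next-Fit: [41,7] [39,7,9] [46] [41] [39] → 5 drives.
5 folders exceed 32 GB (half the capacity), and no two of those can share a drive, so at least 5 drives are needed.
So 5 is already optimal.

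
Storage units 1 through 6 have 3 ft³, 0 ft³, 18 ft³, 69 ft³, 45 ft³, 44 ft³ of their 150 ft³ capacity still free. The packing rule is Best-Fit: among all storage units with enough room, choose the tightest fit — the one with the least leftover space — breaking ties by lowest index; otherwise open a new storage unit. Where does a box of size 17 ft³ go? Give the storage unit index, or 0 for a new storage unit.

Storage units with room: storage unit 3 (18 ft³), storage unit 4 (69 ft³), storage unit 5 (45 ft³), storage unit 6 (44 ft³).
Tightest fit is storage unit 3 with 18 ft³ free.

3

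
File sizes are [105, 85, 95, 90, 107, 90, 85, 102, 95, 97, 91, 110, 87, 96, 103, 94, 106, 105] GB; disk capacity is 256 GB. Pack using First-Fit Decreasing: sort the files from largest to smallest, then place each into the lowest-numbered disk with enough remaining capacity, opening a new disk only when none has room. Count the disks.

Sorted descending: 110, 107, 106, 105, 105, 103, 102, 97, 96, 95, 95, 94, 91, 90, 90, 87, 85, 85.
110 GB → disk 1 (remaining 146 GB)
107 GB → disk 1 (remaining 39 GB)
106 GB → disk 2 (remaining 150 GB)
105 GB → disk 2 (remaining 45 GB)
105 GB → disk 3 (remaining 151 GB)
103 GB → disk 3 (remaining 48 GB)
102 GB → disk 4 (remaining 154 GB)
97 GB → disk 4 (remaining 57 GB)
96 GB → disk 5 (remaining 160 GB)
95 GB → disk 5 (remaining 65 GB)
95 GB → disk 6 (remaining 161 GB)
94 GB → disk 6 (remaining 67 GB)
91 GB → disk 7 (remaining 165 GB)
90 GB → disk 7 (remaining 75 GB)
90 GB → disk 8 (remaining 166 GB)
87 GB → disk 8 (remaining 79 GB)
85 GB → disk 9 (remaining 171 GB)
85 GB → disk 9 (remaining 86 GB)

9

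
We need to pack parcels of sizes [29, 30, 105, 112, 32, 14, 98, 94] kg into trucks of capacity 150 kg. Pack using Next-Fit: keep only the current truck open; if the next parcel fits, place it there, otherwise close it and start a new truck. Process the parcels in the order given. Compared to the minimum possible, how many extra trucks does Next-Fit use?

1

Next-Fit: [29,30] [105] [112,32] [14,98] [94] → 5 trucks.
Total size 514 kg; any packing needs at least ⌈514/150⌉ = 4 trucks.
An optimal packing achieves that bound: [112,32] [105,30,14] [98,29] [94] → 4 trucks.
Excess: 5 − 4 = 1.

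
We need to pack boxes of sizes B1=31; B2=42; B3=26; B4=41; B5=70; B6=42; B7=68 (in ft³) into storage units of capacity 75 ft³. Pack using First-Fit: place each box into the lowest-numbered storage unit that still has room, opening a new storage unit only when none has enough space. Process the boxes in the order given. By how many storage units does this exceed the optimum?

0

First-Fit: [31,42] [26,41] [70] [42] [68] → 5 storage units.
Total size 320 ft³; any packing needs at least ⌈320/75⌉ = 5 storage units.
So 5 is already optimal.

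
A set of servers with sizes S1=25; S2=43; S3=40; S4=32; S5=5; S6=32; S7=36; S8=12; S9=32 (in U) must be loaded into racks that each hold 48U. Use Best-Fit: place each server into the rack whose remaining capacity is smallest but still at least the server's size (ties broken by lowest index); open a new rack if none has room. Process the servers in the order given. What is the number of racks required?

rack 1: place S1 (25U), 23U left
rack 2: place S2 (43U), 5U left
rack 3: place S3 (40U), 8U left
rack 4: place S4 (32U), 16U left
rack 2: place S5 (5U), 0U left
rack 5: place S6 (32U), 16U left
rack 6: place S7 (36U), 12U left
rack 6: place S8 (12U), 0U left
rack 7: place S9 (32U), 16U left

7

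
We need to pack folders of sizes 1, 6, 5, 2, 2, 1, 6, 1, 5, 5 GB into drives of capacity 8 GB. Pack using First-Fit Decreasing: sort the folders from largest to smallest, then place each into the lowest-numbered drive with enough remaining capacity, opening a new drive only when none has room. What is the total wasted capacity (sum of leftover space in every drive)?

Sorted descending: 6, 6, 5, 5, 5, 2, 2, 1, 1, 1.
drive 1: place 6 GB, 2 GB left
drive 2: place 6 GB, 2 GB left
drive 3: place 5 GB, 3 GB left
drive 4: place 5 GB, 3 GB left
drive 5: place 5 GB, 3 GB left
drive 1: place 2 GB, 0 GB left
drive 2: place 2 GB, 0 GB left
drive 3: place 1 GB, 2 GB left
drive 3: place 1 GB, 1 GB left
drive 3: place 1 GB, 0 GB left
5 drives × 8 GB = 40 GB; used 34 GB; unused 6 GB.

6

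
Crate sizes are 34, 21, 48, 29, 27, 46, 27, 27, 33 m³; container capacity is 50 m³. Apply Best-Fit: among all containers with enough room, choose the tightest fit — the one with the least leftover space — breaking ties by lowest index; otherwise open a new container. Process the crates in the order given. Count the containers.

34 m³ → container 1 (remaining 16 m³)
21 m³ → container 2 (remaining 29 m³)
48 m³ → container 3 (remaining 2 m³)
29 m³ → container 2 (remaining 0 m³)
27 m³ → container 4 (remaining 23 m³)
46 m³ → container 5 (remaining 4 m³)
27 m³ → container 6 (remaining 23 m³)
27 m³ → container 7 (remaining 23 m³)
33 m³ → container 8 (remaining 17 m³)

8 containers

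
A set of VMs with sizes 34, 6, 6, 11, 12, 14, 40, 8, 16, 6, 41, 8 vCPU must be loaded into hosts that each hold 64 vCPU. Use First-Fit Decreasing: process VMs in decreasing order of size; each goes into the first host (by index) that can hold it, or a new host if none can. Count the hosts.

4

Sorted descending: 41, 40, 34, 16, 14, 12, 11, 8, 8, 6, 6, 6.
41 vCPU → host 1 (remaining 23 vCPU)
40 vCPU → host 2 (remaining 24 vCPU)
34 vCPU → host 3 (remaining 30 vCPU)
16 vCPU → host 1 (remaining 7 vCPU)
14 vCPU → host 2 (remaining 10 vCPU)
12 vCPU → host 3 (remaining 18 vCPU)
11 vCPU → host 3 (remaining 7 vCPU)
8 vCPU → host 2 (remaining 2 vCPU)
8 vCPU → host 4 (remaining 56 vCPU)
6 vCPU → host 1 (remaining 1 vCPU)
6 vCPU → host 3 (remaining 1 vCPU)
6 vCPU → host 4 (remaining 50 vCPU)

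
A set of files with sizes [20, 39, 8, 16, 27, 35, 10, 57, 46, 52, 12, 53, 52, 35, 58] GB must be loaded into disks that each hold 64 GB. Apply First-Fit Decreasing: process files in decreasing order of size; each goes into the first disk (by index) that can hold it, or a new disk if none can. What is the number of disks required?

Sorted descending: 58, 57, 53, 52, 52, 46, 39, 35, 35, 27, 20, 16, 12, 10, 8.
disk 1: place 58 GB, 6 GB left
disk 2: place 57 GB, 7 GB left
disk 3: place 53 GB, 11 GB left
disk 4: place 52 GB, 12 GB left
disk 5: place 52 GB, 12 GB left
disk 6: place 46 GB, 18 GB left
disk 7: place 39 GB, 25 GB left
disk 8: place 35 GB, 29 GB left
disk 9: place 35 GB, 29 GB left
disk 8: place 27 GB, 2 GB left
disk 7: place 20 GB, 5 GB left
disk 6: place 16 GB, 2 GB left
disk 4: place 12 GB, 0 GB left
disk 3: place 10 GB, 1 GB left
disk 5: place 8 GB, 4 GB left

9 disks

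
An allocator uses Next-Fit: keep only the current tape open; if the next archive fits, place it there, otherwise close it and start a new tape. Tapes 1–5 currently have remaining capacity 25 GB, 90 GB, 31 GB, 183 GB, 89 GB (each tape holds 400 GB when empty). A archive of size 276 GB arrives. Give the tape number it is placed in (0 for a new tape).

Next-Fit only looks at tape 5, which has 89 GB free.
276 GB does not fit, so a new tape is opened.

0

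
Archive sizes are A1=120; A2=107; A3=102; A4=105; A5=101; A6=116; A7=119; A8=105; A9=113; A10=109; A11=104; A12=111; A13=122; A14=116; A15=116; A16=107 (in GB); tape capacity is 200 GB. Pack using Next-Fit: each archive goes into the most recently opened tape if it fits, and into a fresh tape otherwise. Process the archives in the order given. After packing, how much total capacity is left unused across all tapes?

Put A1 (120 GB) in tape 1; 80 GB remain.
Put A2 (107 GB) in tape 2; 93 GB remain.
Put A3 (102 GB) in tape 3; 98 GB remain.
Put A4 (105 GB) in tape 4; 95 GB remain.
Put A5 (101 GB) in tape 5; 99 GB remain.
Put A6 (116 GB) in tape 6; 84 GB remain.
Put A7 (119 GB) in tape 7; 81 GB remain.
Put A8 (105 GB) in tape 8; 95 GB remain.
Put A9 (113 GB) in tape 9; 87 GB remain.
Put A10 (109 GB) in tape 10; 91 GB remain.
Put A11 (104 GB) in tape 11; 96 GB remain.
Put A12 (111 GB) in tape 12; 89 GB remain.
Put A13 (122 GB) in tape 13; 78 GB remain.
Put A14 (116 GB) in tape 14; 84 GB remain.
Put A15 (116 GB) in tape 15; 84 GB remain.
Put A16 (107 GB) in tape 16; 93 GB remain.
16 tapes × 200 GB = 3200 GB; used 1773 GB; unused 1427 GB.

1427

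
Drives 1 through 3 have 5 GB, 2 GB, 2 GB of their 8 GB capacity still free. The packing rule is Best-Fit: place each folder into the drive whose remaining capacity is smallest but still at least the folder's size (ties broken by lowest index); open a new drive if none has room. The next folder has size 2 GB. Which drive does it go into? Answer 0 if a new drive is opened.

2

Drives with room: drive 1 (5 GB), drive 2 (2 GB), drive 3 (2 GB).
Tightest fit is drive 2 with 2 GB free.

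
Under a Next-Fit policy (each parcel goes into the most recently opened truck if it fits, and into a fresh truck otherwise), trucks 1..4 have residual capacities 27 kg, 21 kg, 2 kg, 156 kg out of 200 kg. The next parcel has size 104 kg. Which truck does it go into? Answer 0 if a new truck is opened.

4

Next-Fit only looks at truck 4, which has 156 kg free.
104 kg fits there.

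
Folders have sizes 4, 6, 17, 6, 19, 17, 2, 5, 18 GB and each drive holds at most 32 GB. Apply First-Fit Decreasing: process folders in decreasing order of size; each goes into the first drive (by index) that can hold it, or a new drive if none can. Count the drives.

4

Sorted descending: 19, 18, 17, 17, 6, 6, 5, 4, 2.
19 GB → drive 1 (remaining 13 GB)
18 GB → drive 2 (remaining 14 GB)
17 GB → drive 3 (remaining 15 GB)
17 GB → drive 4 (remaining 15 GB)
6 GB → drive 1 (remaining 7 GB)
6 GB → drive 1 (remaining 1 GB)
5 GB → drive 2 (remaining 9 GB)
4 GB → drive 2 (remaining 5 GB)
2 GB → drive 2 (remaining 3 GB)
Final drives: [19,6,6] [18,5,4,2] [17] [17].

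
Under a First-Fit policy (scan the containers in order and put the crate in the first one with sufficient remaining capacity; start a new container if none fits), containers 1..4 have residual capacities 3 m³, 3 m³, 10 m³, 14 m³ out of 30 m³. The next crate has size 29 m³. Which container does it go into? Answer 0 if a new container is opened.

No container has ≥ 29 m³ free, so a new container is opened.

0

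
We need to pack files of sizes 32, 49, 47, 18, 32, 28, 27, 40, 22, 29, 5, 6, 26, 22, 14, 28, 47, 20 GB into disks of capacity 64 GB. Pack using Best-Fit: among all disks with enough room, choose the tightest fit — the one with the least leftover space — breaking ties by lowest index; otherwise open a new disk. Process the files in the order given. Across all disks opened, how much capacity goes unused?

32 GB → disk 1 (remaining 32 GB)
49 GB → disk 2 (remaining 15 GB)
47 GB → disk 3 (remaining 17 GB)
18 GB → disk 1 (remaining 14 GB)
32 GB → disk 4 (remaining 32 GB)
28 GB → disk 4 (remaining 4 GB)
27 GB → disk 5 (remaining 37 GB)
40 GB → disk 6 (remaining 24 GB)
22 GB → disk 6 (remaining 2 GB)
29 GB → disk 5 (remaining 8 GB)
5 GB → disk 5 (remaining 3 GB)
6 GB → disk 1 (remaining 8 GB)
26 GB → disk 7 (remaining 38 GB)
22 GB → disk 7 (remaining 16 GB)
14 GB → disk 2 (remaining 1 GB)
28 GB → disk 8 (remaining 36 GB)
47 GB → disk 9 (remaining 17 GB)
20 GB → disk 8 (remaining 16 GB)
9 disks × 64 GB = 576 GB; used 492 GB; unused 84 GB.

84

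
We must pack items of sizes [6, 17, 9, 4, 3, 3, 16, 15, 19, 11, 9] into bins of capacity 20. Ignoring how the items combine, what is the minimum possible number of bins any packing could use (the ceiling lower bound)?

6

Total size = 6 + 17 + 9 + 4 + 3 + 3 + 16 + 15 + 19 + 11 + 9 = 112.
⌈112 / 20⌉ = 6.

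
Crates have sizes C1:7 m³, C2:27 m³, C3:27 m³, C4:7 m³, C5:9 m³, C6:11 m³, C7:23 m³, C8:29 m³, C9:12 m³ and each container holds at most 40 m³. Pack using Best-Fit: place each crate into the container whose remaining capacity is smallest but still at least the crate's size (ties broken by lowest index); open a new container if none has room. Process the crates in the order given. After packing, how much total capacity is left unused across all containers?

48

C1 (7 m³) → container 1 (remaining 33 m³)
C2 (27 m³) → container 1 (remaining 6 m³)
C3 (27 m³) → container 2 (remaining 13 m³)
C4 (7 m³) → container 2 (remaining 6 m³)
C5 (9 m³) → container 3 (remaining 31 m³)
C6 (11 m³) → container 3 (remaining 20 m³)
C7 (23 m³) → container 4 (remaining 17 m³)
C8 (29 m³) → container 5 (remaining 11 m³)
C9 (12 m³) → container 4 (remaining 5 m³)
5 containers × 40 m³ = 200 m³; used 152 m³; unused 48 m³.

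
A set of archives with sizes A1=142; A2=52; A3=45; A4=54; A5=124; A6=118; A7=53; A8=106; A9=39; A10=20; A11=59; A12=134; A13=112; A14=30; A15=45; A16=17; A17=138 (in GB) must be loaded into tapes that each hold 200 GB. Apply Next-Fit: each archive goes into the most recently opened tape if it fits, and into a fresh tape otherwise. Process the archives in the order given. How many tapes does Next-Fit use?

tape 1: place A1 (142 GB), 58 GB left
tape 1: place A2 (52 GB), 6 GB left
tape 2: place A3 (45 GB), 155 GB left
tape 2: place A4 (54 GB), 101 GB left
tape 3: place A5 (124 GB), 76 GB left
tape 4: place A6 (118 GB), 82 GB left
tape 4: place A7 (53 GB), 29 GB left
tape 5: place A8 (106 GB), 94 GB left
tape 5: place A9 (39 GB), 55 GB left
tape 5: place A10 (20 GB), 35 GB left
tape 6: place A11 (59 GB), 141 GB left
tape 6: place A12 (134 GB), 7 GB left
tape 7: place A13 (112 GB), 88 GB left
tape 7: place A14 (30 GB), 58 GB left
tape 7: place A15 (45 GB), 13 GB left
tape 8: place A16 (17 GB), 183 GB left
tape 8: place A17 (138 GB), 45 GB left
Final tapes: [142,52] [45,54] [124] [118,53] [106,39,20] [59,134] [112,30,45] [17,138].

8 tapes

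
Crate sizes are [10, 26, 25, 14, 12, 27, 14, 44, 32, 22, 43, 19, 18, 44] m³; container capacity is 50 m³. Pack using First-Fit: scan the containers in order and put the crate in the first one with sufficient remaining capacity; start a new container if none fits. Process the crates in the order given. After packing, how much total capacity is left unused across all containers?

50

10 m³ → container 1 (remaining 40 m³)
26 m³ → container 1 (remaining 14 m³)
25 m³ → container 2 (remaining 25 m³)
14 m³ → container 1 (remaining 0 m³)
12 m³ → container 2 (remaining 13 m³)
27 m³ → container 3 (remaining 23 m³)
14 m³ → container 3 (remaining 9 m³)
44 m³ → container 4 (remaining 6 m³)
32 m³ → container 5 (remaining 18 m³)
22 m³ → container 6 (remaining 28 m³)
43 m³ → container 7 (remaining 7 m³)
19 m³ → container 6 (remaining 9 m³)
18 m³ → container 5 (remaining 0 m³)
44 m³ → container 8 (remaining 6 m³)
8 containers × 50 m³ = 400 m³; used 350 m³; unused 50 m³.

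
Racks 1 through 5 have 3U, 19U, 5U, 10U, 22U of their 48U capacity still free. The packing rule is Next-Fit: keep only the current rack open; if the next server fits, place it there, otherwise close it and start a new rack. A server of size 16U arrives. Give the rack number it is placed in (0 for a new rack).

Next-Fit only looks at rack 5, which has 22U free.
16U fits there.

5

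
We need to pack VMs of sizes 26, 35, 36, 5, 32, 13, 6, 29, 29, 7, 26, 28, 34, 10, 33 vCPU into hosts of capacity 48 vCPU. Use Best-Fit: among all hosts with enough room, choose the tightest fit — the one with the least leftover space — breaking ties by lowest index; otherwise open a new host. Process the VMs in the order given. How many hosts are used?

10 hosts

host 1: place 26 vCPU, 22 vCPU left
host 2: place 35 vCPU, 13 vCPU left
host 3: place 36 vCPU, 12 vCPU left
host 3: place 5 vCPU, 7 vCPU left
host 4: place 32 vCPU, 16 vCPU left
host 2: place 13 vCPU, 0 vCPU left
host 3: place 6 vCPU, 1 vCPU left
host 5: place 29 vCPU, 19 vCPU left
host 6: place 29 vCPU, 19 vCPU left
host 4: place 7 vCPU, 9 vCPU left
host 7: place 26 vCPU, 22 vCPU left
host 8: place 28 vCPU, 20 vCPU left
host 9: place 34 vCPU, 14 vCPU left
host 9: place 10 vCPU, 4 vCPU left
host 10: place 33 vCPU, 15 vCPU left
Final hosts: [26] [35,13] [36,5,6] [32,7] [29] [29] [26] [28] [34,10] [33].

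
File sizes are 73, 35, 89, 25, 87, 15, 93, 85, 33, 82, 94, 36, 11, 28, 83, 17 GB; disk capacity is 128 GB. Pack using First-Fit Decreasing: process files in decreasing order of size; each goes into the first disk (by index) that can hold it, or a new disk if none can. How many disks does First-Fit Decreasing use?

Sorted descending: 94, 93, 89, 87, 85, 83, 82, 73, 36, 35, 33, 28, 25, 17, 15, 11.
disk 1: place 94 GB, 34 GB left
disk 2: place 93 GB, 35 GB left
disk 3: place 89 GB, 39 GB left
disk 4: place 87 GB, 41 GB left
disk 5: place 85 GB, 43 GB left
disk 6: place 83 GB, 45 GB left
disk 7: place 82 GB, 46 GB left
disk 8: place 73 GB, 55 GB left
disk 3: place 36 GB, 3 GB left
disk 2: place 35 GB, 0 GB left
disk 1: place 33 GB, 1 GB left
disk 4: place 28 GB, 13 GB left
disk 5: place 25 GB, 18 GB left
disk 5: place 17 GB, 1 GB left
disk 6: place 15 GB, 30 GB left
disk 4: place 11 GB, 2 GB left

8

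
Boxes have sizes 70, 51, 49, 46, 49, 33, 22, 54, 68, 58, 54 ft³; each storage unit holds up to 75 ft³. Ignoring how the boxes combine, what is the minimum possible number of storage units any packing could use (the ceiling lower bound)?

Total size = 70 + 51 + 49 + 46 + 49 + 33 + 22 + 54 + 68 + 58 + 54 = 554 ft³.
⌈554 / 75⌉ = 8.

8 storage units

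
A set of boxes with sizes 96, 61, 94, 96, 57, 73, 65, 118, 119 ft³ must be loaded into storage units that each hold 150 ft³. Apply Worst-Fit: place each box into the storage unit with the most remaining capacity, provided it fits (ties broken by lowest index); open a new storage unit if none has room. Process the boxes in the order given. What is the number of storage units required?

7

Put 96 ft³ in storage unit 1; 54 ft³ remain.
Put 61 ft³ in storage unit 2; 89 ft³ remain.
Put 94 ft³ in storage unit 3; 56 ft³ remain.
Put 96 ft³ in storage unit 4; 54 ft³ remain.
Put 57 ft³ in storage unit 2; 32 ft³ remain.
Put 73 ft³ in storage unit 5; 77 ft³ remain.
Put 65 ft³ in storage unit 5; 12 ft³ remain.
Put 118 ft³ in storage unit 6; 32 ft³ remain.
Put 119 ft³ in storage unit 7; 31 ft³ remain.
Final storage units: [96] [61,57] [94] [96] [73,65] [118] [119].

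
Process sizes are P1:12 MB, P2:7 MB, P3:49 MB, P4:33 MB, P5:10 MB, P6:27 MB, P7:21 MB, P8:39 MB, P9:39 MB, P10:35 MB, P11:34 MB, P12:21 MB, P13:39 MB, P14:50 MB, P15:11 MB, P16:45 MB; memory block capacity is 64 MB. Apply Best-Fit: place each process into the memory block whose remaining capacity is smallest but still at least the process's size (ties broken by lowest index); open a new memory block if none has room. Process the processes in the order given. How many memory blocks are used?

10

memory block 1: place P1 (12 MB), 52 MB left
memory block 1: place P2 (7 MB), 45 MB left
memory block 2: place P3 (49 MB), 15 MB left
memory block 1: place P4 (33 MB), 12 MB left
memory block 1: place P5 (10 MB), 2 MB left
memory block 3: place P6 (27 MB), 37 MB left
memory block 3: place P7 (21 MB), 16 MB left
memory block 4: place P8 (39 MB), 25 MB left
memory block 5: place P9 (39 MB), 25 MB left
memory block 6: place P10 (35 MB), 29 MB left
memory block 7: place P11 (34 MB), 30 MB left
memory block 4: place P12 (21 MB), 4 MB left
memory block 8: place P13 (39 MB), 25 MB left
memory block 9: place P14 (50 MB), 14 MB left
memory block 9: place P15 (11 MB), 3 MB left
memory block 10: place P16 (45 MB), 19 MB left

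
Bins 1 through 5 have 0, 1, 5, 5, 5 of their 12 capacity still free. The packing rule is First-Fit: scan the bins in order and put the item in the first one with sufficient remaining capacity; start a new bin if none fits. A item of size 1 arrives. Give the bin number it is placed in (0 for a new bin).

2

Bins with room: bin 2 (1), bin 3 (5), bin 4 (5), bin 5 (5).
The first with room is bin 2.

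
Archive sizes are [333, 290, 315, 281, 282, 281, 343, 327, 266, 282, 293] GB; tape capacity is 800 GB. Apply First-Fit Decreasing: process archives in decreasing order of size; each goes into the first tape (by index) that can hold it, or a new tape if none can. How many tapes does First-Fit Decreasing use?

Sorted descending: 343, 333, 327, 315, 293, 290, 282, 282, 281, 281, 266.
Put 343 GB in tape 1; 457 GB remain.
Put 333 GB in tape 1; 124 GB remain.
Put 327 GB in tape 2; 473 GB remain.
Put 315 GB in tape 2; 158 GB remain.
Put 293 GB in tape 3; 507 GB remain.
Put 290 GB in tape 3; 217 GB remain.
Put 282 GB in tape 4; 518 GB remain.
Put 282 GB in tape 4; 236 GB remain.
Put 281 GB in tape 5; 519 GB remain.
Put 281 GB in tape 5; 238 GB remain.
Put 266 GB in tape 6; 534 GB remain.

6 tapes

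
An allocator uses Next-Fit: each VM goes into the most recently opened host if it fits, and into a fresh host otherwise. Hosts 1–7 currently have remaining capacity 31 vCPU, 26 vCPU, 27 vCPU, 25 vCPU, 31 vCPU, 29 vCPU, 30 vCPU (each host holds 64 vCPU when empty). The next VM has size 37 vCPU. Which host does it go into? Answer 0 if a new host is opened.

Next-Fit only looks at host 7, which has 30 vCPU free.
37 vCPU does not fit, so a new host is opened.

0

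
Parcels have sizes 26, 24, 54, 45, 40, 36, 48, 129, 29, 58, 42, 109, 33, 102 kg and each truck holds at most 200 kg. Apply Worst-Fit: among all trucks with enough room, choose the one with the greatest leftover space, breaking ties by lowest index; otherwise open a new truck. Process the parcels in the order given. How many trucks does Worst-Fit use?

truck 1: place 26 kg, 174 kg left
truck 1: place 24 kg, 150 kg left
truck 1: place 54 kg, 96 kg left
truck 1: place 45 kg, 51 kg left
truck 1: place 40 kg, 11 kg left
truck 2: place 36 kg, 164 kg left
truck 2: place 48 kg, 116 kg left
truck 3: place 129 kg, 71 kg left
truck 2: place 29 kg, 87 kg left
truck 2: place 58 kg, 29 kg left
truck 3: place 42 kg, 29 kg left
truck 4: place 109 kg, 91 kg left
truck 4: place 33 kg, 58 kg left
truck 5: place 102 kg, 98 kg left

5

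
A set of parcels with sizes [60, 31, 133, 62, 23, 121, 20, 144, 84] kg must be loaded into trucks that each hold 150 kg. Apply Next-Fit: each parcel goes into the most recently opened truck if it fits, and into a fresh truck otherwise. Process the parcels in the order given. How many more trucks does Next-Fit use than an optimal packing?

Next-Fit: [60,31] [133] [62,23] [121,20] [144] [84] → 6 trucks.
Total size 678 kg; any packing needs at least ⌈678/150⌉ = 5 trucks.
An optimal packing achieves that bound: [144] [133] [121,23] [84,62] [60,31,20] → 5 trucks.
Excess: 6 − 5 = 1.

1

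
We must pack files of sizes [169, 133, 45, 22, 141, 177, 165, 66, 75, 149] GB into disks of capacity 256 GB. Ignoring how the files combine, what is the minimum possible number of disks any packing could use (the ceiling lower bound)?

Total size = 169 + 133 + 45 + 22 + 141 + 177 + 165 + 66 + 75 + 149 = 1142 GB.
⌈1142 / 256⌉ = 5.

5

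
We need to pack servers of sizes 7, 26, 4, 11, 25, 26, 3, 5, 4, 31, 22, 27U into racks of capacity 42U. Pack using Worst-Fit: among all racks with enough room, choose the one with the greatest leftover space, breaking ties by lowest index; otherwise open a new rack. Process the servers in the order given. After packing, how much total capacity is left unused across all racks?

Put 7U in rack 1; 35U remain.
Put 26U in rack 1; 9U remain.
Put 4U in rack 1; 5U remain.
Put 11U in rack 2; 31U remain.
Put 25U in rack 2; 6U remain.
Put 26U in rack 3; 16U remain.
Put 3U in rack 3; 13U remain.
Put 5U in rack 3; 8U remain.
Put 4U in rack 3; 4U remain.
Put 31U in rack 4; 11U remain.
Put 22U in rack 5; 20U remain.
Put 27U in rack 6; 15U remain.
6 racks × 42U = 252U; used 191U; unused 61U.

61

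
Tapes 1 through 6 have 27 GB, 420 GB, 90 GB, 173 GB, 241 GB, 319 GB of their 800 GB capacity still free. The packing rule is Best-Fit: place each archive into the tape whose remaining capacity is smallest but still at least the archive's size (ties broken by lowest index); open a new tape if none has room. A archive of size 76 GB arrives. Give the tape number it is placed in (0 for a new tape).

3

Tapes with room: tape 2 (420 GB), tape 3 (90 GB), tape 4 (173 GB), tape 5 (241 GB), tape 6 (319 GB).
Tightest fit is tape 3 with 90 GB free.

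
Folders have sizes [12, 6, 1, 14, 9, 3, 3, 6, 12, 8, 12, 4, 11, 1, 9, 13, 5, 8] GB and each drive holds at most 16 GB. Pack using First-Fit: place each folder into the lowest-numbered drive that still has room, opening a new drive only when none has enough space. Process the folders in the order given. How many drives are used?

12 GB → drive 1 (remaining 4 GB)
6 GB → drive 2 (remaining 10 GB)
1 GB → drive 1 (remaining 3 GB)
14 GB → drive 3 (remaining 2 GB)
9 GB → drive 2 (remaining 1 GB)
3 GB → drive 1 (remaining 0 GB)
3 GB → drive 4 (remaining 13 GB)
6 GB → drive 4 (remaining 7 GB)
12 GB → drive 5 (remaining 4 GB)
8 GB → drive 6 (remaining 8 GB)
12 GB → drive 7 (remaining 4 GB)
4 GB → drive 4 (remaining 3 GB)
11 GB → drive 8 (remaining 5 GB)
1 GB → drive 2 (remaining 0 GB)
9 GB → drive 9 (remaining 7 GB)
13 GB → drive 10 (remaining 3 GB)
5 GB → drive 6 (remaining 3 GB)
8 GB → drive 11 (remaining 8 GB)
Final drives: [12,1,3] [6,9,1] [14] [3,6,4] [12] [8,5] [12] [11] [9] [13] [8].

11 drives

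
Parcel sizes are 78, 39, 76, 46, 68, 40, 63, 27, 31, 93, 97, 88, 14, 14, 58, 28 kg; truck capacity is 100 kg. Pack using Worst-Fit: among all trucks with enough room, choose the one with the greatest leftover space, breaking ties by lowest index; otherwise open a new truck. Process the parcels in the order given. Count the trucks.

10 trucks

truck 1: place 78 kg, 22 kg left
truck 2: place 39 kg, 61 kg left
truck 3: place 76 kg, 24 kg left
truck 2: place 46 kg, 15 kg left
truck 4: place 68 kg, 32 kg left
truck 5: place 40 kg, 60 kg left
truck 6: place 63 kg, 37 kg left
truck 5: place 27 kg, 33 kg left
truck 6: place 31 kg, 6 kg left
truck 7: place 93 kg, 7 kg left
truck 8: place 97 kg, 3 kg left
truck 9: place 88 kg, 12 kg left
truck 5: place 14 kg, 19 kg left
truck 4: place 14 kg, 18 kg left
truck 10: place 58 kg, 42 kg left
truck 10: place 28 kg, 14 kg left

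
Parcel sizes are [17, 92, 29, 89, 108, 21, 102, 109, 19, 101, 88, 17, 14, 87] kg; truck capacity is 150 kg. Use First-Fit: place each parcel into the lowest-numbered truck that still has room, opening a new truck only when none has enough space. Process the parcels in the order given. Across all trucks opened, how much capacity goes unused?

307

Put 17 kg in truck 1; 133 kg remain.
Put 92 kg in truck 1; 41 kg remain.
Put 29 kg in truck 1; 12 kg remain.
Put 89 kg in truck 2; 61 kg remain.
Put 108 kg in truck 3; 42 kg remain.
Put 21 kg in truck 2; 40 kg remain.
Put 102 kg in truck 4; 48 kg remain.
Put 109 kg in truck 5; 41 kg remain.
Put 19 kg in truck 2; 21 kg remain.
Put 101 kg in truck 6; 49 kg remain.
Put 88 kg in truck 7; 62 kg remain.
Put 17 kg in truck 2; 4 kg remain.
Put 14 kg in truck 3; 28 kg remain.
Put 87 kg in truck 8; 63 kg remain.
8 trucks × 150 kg = 1200 kg; used 893 kg; unused 307 kg.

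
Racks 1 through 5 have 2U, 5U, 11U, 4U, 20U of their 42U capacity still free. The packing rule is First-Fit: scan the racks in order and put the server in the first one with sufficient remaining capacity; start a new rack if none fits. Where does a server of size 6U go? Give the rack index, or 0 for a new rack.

3

Racks with room: rack 3 (11U), rack 5 (20U).
The first with room is rack 3.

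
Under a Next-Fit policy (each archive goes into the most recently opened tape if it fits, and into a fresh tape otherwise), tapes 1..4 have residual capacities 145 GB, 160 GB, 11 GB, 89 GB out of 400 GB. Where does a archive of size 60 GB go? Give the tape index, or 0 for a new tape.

4

Next-Fit only looks at tape 4, which has 89 GB free.
60 GB fits there.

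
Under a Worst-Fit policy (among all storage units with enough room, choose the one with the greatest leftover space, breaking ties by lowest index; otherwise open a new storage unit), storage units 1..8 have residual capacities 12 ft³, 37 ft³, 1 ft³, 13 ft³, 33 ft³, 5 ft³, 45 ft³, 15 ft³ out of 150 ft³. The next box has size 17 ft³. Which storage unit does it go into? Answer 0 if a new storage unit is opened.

Storage units with room: storage unit 2 (37 ft³), storage unit 5 (33 ft³), storage unit 7 (45 ft³).
Most room is storage unit 7 with 45 ft³ free.

7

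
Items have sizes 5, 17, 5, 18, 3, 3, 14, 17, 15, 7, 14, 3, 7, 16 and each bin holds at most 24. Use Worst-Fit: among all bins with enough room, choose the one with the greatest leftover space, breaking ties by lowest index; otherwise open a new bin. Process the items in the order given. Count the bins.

5 → bin 1 (remaining 19)
17 → bin 1 (remaining 2)
5 → bin 2 (remaining 19)
18 → bin 2 (remaining 1)
3 → bin 3 (remaining 21)
3 → bin 3 (remaining 18)
14 → bin 3 (remaining 4)
17 → bin 4 (remaining 7)
15 → bin 5 (remaining 9)
7 → bin 5 (remaining 2)
14 → bin 6 (remaining 10)
3 → bin 6 (remaining 7)
7 → bin 4 (remaining 0)
16 → bin 7 (remaining 8)
Final bins: [5,17] [5,18] [3,3,14] [17,7] [15,7] [14,3] [16].

7 bins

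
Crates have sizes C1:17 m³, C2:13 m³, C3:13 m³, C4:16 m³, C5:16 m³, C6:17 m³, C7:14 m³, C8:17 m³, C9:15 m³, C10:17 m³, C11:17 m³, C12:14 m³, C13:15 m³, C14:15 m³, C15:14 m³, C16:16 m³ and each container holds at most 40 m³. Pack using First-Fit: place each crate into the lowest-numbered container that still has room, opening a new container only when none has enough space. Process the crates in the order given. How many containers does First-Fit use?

8

C1 (17 m³) → container 1 (remaining 23 m³)
C2 (13 m³) → container 1 (remaining 10 m³)
C3 (13 m³) → container 2 (remaining 27 m³)
C4 (16 m³) → container 2 (remaining 11 m³)
C5 (16 m³) → container 3 (remaining 24 m³)
C6 (17 m³) → container 3 (remaining 7 m³)
C7 (14 m³) → container 4 (remaining 26 m³)
C8 (17 m³) → container 4 (remaining 9 m³)
C9 (15 m³) → container 5 (remaining 25 m³)
C10 (17 m³) → container 5 (remaining 8 m³)
C11 (17 m³) → container 6 (remaining 23 m³)
C12 (14 m³) → container 6 (remaining 9 m³)
C13 (15 m³) → container 7 (remaining 25 m³)
C14 (15 m³) → container 7 (remaining 10 m³)
C15 (14 m³) → container 8 (remaining 26 m³)
C16 (16 m³) → container 8 (remaining 10 m³)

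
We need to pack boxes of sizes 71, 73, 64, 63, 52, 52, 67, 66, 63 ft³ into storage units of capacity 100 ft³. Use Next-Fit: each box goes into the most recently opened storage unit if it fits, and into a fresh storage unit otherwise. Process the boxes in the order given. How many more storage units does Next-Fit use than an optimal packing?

Next-Fit: [71] [73] [64] [63] [52] [52] [67] [66] [63] → 9 storage units.
9 boxes exceed 50 ft³ (half the capacity), and no two of those can share a storage unit, so at least 9 storage units are needed.
So 9 is already optimal.

0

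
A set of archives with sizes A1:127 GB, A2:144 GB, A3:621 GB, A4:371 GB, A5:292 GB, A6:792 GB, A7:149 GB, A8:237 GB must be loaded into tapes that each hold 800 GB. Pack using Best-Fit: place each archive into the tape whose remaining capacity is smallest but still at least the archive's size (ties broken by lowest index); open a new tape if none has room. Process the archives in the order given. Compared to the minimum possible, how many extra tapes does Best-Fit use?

0

Best-Fit: [127,144,371,149] [621] [292,237] [792] → 4 tapes.
Total size 2733 GB; any packing needs at least ⌈2733/800⌉ = 4 tapes.
So 4 is already optimal.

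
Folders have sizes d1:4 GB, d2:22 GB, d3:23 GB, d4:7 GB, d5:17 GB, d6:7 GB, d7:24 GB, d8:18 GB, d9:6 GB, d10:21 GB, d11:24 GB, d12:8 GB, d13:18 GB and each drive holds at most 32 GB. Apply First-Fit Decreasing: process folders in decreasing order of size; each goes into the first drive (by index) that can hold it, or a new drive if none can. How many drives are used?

8

Sorted descending: 24, 24, 23, 22, 21, 18, 18, 17, 8, 7, 7, 6, 4.
Put 24 GB in drive 1; 8 GB remain.
Put 24 GB in drive 2; 8 GB remain.
Put 23 GB in drive 3; 9 GB remain.
Put 22 GB in drive 4; 10 GB remain.
Put 21 GB in drive 5; 11 GB remain.
Put 18 GB in drive 6; 14 GB remain.
Put 18 GB in drive 7; 14 GB remain.
Put 17 GB in drive 8; 15 GB remain.
Put 8 GB in drive 1; 0 GB remain.
Put 7 GB in drive 2; 1 GB remain.
Put 7 GB in drive 3; 2 GB remain.
Put 6 GB in drive 4; 4 GB remain.
Put 4 GB in drive 4; 0 GB remain.
Final drives: [24,8] [24,7] [23,7] [22,6,4] [21] [18] [18] [17].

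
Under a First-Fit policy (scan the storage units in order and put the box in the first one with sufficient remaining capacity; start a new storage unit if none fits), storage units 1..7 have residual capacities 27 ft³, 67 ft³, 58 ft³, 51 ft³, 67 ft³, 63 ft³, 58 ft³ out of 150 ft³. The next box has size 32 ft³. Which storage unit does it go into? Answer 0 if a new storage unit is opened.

2

Storage units with room: storage unit 2 (67 ft³), storage unit 3 (58 ft³), storage unit 4 (51 ft³), storage unit 5 (67 ft³), storage unit 6 (63 ft³), storage unit 7 (58 ft³).
The first with room is storage unit 2.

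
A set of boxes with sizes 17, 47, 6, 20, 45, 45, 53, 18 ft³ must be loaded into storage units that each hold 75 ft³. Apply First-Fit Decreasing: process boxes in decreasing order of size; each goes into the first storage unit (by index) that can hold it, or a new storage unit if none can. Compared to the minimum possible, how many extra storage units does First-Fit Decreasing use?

First-Fit Decreasing: [53,20] [47,18,6] [45,17] [45] → 4 storage units.
Total size 251 ft³; any packing needs at least ⌈251/75⌉ = 4 storage units.
So 4 is already optimal.

0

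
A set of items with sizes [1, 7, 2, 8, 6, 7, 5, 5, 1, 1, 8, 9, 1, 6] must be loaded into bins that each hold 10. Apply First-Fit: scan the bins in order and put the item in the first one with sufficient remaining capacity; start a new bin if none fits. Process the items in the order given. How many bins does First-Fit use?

bin 1: place 1, 9 left
bin 1: place 7, 2 left
bin 1: place 2, 0 left
bin 2: place 8, 2 left
bin 3: place 6, 4 left
bin 4: place 7, 3 left
bin 5: place 5, 5 left
bin 5: place 5, 0 left
bin 2: place 1, 1 left
bin 2: place 1, 0 left
bin 6: place 8, 2 left
bin 7: place 9, 1 left
bin 3: place 1, 3 left
bin 8: place 6, 4 left

8 bins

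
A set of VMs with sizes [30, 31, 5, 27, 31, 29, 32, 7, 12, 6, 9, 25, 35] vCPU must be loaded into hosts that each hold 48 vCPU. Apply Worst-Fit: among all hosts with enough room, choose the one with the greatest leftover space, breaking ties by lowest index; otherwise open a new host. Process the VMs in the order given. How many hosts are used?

8

30 vCPU → host 1 (remaining 18 vCPU)
31 vCPU → host 2 (remaining 17 vCPU)
5 vCPU → host 1 (remaining 13 vCPU)
27 vCPU → host 3 (remaining 21 vCPU)
31 vCPU → host 4 (remaining 17 vCPU)
29 vCPU → host 5 (remaining 19 vCPU)
32 vCPU → host 6 (remaining 16 vCPU)
7 vCPU → host 3 (remaining 14 vCPU)
12 vCPU → host 5 (remaining 7 vCPU)
6 vCPU → host 2 (remaining 11 vCPU)
9 vCPU → host 4 (remaining 8 vCPU)
25 vCPU → host 7 (remaining 23 vCPU)
35 vCPU → host 8 (remaining 13 vCPU)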